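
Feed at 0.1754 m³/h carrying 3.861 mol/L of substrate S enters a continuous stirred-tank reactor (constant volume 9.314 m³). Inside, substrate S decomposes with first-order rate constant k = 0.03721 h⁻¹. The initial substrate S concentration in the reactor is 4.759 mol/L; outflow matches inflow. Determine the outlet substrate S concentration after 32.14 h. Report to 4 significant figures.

Accumulation = in − out − consumed: V dC/dt = Q C_in − Q C − k V C.
dC/dt = (Q/V) C_in − (Q/V + k) C; effective rate a = Q/V + k = 0.0188319 + 0.03721 = 0.0560419 h⁻¹.
C_ss = Q C_in/(Q + kV) = 1.29742 mol/L; C(t) = C_ss + (C₀ − C_ss) e^(−a t).
C(32.14) = 1.29742 + (3.46158)·e^(−0.0560419·32.14) = 1.29742 + (3.46158)·0.165103 = 1.86894 mol/L.

1.869 mol/L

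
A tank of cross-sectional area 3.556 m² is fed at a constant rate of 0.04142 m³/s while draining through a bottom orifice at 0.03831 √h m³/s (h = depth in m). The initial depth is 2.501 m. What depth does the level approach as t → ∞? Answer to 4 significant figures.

1.169 m

Level balance: A dh/dt = 0.04142 − 0.03831 √h. Setting dh/dt = 0:
Q_in = 0.03831 √h_ss ⇒ √h_ss = 0.04142/0.03831 = 1.08118.
h_ss = 1.08118² = 1.16895 m. (Since h₀ = 2.501 m > h_ss, the level will fall toward this value.)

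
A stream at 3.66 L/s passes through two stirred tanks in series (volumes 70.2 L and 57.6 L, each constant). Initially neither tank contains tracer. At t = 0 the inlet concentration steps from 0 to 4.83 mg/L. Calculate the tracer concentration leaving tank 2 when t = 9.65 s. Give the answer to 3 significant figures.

0.518 mg/L

Species balance on tank i: dCᵢ/dt = (Cᵢ₋₁ − Cᵢ)/τᵢ with τᵢ = Vᵢ/Q.
τ₁ = 70.2/3.66 = 19.180 s; τ₂ = 57.6/3.66 = 15.738 s.
Solving the cascade with C₁(0)=C₂(0)=0 gives C₂(t) = C_in[1 − (τ₁ e^(−t/τ₁) − τ₂ e^(−t/τ₂))/(τ₁ − τ₂)].
At t = 9.65: e^(−t/τ₁) = 0.60464, e^(−t/τ₂) = 0.54163.
C₂ = 4.83·[1 − (19.180·0.60464 − 15.738·0.54163)/(3.4426)] = 4.83·0.10729 = 0.51823 mg/L.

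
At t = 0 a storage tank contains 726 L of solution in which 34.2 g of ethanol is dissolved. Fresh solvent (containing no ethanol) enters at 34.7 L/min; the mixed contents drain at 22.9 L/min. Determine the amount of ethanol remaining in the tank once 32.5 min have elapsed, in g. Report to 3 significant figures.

Let m(t) be the amount of ethanol. Volume: V(t) = V₀ + (Q_in − Q_out) t = 726 + 11.800 t; V(32.5) = 1109.5 L.
Species balance (pure solvent in): dm/dt = −Q_out · m/V(t).
dm/m = −Q_out dt/(V₀ + 11.800 t); integrating gives ln(m/m₀) = −(Q_out/(Q_in−Q_out)) ln(V/V₀).
m = m₀ (V₀/V)^(Q_out/(Q_in−Q_out)) = 34.2 × (726/1109.5)^(1.9407) = 15.017 g.

15.0 g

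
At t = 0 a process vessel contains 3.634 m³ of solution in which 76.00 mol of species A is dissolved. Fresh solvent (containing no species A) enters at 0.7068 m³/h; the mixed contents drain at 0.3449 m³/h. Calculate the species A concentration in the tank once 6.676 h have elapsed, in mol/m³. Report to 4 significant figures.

Let m(t) be the amount of species A. Volume: V(t) = V₀ + (Q_in − Q_out) t = 3.634 + 0.361900 t; V(6.676) = 6.05004 m³.
Solute balance: dm/dt = 0 − Q_out C = −Q_out m/V(t).
dm/m = −Q_out dt/(V₀ + 0.361900 t); integrating gives ln(m/m₀) = −(Q_out/(Q_in−Q_out)) ln(V/V₀).
m = m₀ (V₀/V)^(Q_out/(Q_in−Q_out)) = 76.00 × (3.634/6.05004)^(0.953026) = 46.7562 mol.
C = m/V = 46.7562/6.05004 = 7.72823 mol/m³.

7.728 mol/m³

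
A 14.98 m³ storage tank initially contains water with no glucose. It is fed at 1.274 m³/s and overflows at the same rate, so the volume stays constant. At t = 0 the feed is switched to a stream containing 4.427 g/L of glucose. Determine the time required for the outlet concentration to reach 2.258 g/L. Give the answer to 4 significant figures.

8.389 s

Mass balance on the solute (V constant): V dC/dt = Q(C_in − C), so τ = V/Q = 11.7582 s.
C(t) = C_in + (C₀ − C_in) e^(−t/τ). Set C = 2.258 and solve for t:
e^(−t/τ) = (C − C_in)/(C₀ − C_in) = (2.258 − 4.427)/(0 − 4.427) = 0.489948
t = −τ ln(…) = 11.7582 × 0.713456 = 8.38899 s.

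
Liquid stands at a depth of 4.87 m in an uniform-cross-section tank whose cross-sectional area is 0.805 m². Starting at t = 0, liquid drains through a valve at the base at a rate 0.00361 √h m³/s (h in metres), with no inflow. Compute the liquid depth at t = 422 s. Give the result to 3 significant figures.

With no inflow, A dh/dt = −0.00361 √h.
Separate and integrate: 2(√h − √h₀) = −(0.00361/A) t.
√h = √4.87 − 0.00361·422/(2·0.805) = 2.2068 − 0.94622 = 1.2606.
h = 1.2606² = 1.5891 m.

1.59 m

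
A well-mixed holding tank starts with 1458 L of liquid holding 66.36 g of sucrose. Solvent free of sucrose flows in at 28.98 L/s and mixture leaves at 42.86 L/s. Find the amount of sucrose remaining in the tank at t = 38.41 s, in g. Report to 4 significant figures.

Total volume: dV/dt = Q_in − Q_out = -13.8800 L/s, so V(t) = 1458 − 13.8800 t and V(38.41) = 924.869 L.
Species balance (pure solvent in): dm/dt = −Q_out · m/V(t).
dm/m = −Q_out dt/(V₀ − 13.8800 t); integrating gives ln(m/m₀) = −(Q_out/(Q_in−Q_out)) ln(V/V₀).
m = m₀ (V₀/V)^(Q_out/(Q_in−Q_out)) = 66.36 × (1458/924.869)^(-3.08790) = 16.2742 g.

16.27 g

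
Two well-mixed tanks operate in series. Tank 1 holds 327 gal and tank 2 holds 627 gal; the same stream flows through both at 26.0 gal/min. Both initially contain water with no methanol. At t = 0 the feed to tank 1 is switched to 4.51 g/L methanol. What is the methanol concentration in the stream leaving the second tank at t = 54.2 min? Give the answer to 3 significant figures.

Species balance on tank i: dCᵢ/dt = (Cᵢ₋₁ − Cᵢ)/τᵢ with τᵢ = Vᵢ/Q.
τ₁ = 327/26.0 = 12.577 min; τ₂ = 627/26.0 = 24.115 min.
Tank 1: C₁ = C_in(1 − e^(−t/τ₁)). Tank 2 (τ₁ ≠ τ₂): C₂ = C_in[1 − (τ₁ e^(−t/τ₁) − τ₂ e^(−t/τ₂))/(τ₁ − τ₂)].
At t = 54.2: e^(−t/τ₁) = 0.013441, e^(−t/τ₂) = 0.10566.
C₂ = 4.51·[1 − (12.577·0.013441 − 24.115·0.10566)/(-11.538)] = 4.51·0.79382 = 3.5801 g/L.

3.58 g/L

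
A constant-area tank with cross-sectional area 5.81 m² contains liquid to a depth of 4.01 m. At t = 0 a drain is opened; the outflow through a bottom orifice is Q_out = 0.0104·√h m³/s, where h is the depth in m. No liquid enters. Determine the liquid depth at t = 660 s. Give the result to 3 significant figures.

1.99 m

Mass balance (ρ constant): A dh/dt = −0.0104 √h.
This is separable: 2 d(√h)/dt = −0.0104/A, so √h = √h₀ − (0.0104/(2A)) t.
√h = √4.01 − 0.0104·660/(2·5.81) = 2.0025 − 0.59071 = 1.4118.
h = 1.4118² = 1.9932 m.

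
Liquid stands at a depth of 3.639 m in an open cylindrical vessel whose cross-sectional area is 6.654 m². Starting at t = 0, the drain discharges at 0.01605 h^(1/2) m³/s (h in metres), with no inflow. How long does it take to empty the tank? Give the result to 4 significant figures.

1582 s

A dh/dt = −Q_out = −0.01605 √h.
This is separable: 2 d(√h)/dt = −0.01605/A, so √h = √h₀ − (0.01605/(2A)) t.
Set h = 0: 2√h₀ = (0.01605/A) t_empty ⇒ t_empty = 2A√h₀/0.01605.
t_empty = 2·6.654·√3.639/0.01605 = 13.3080·1.90762/0.01605 = 1581.72 s.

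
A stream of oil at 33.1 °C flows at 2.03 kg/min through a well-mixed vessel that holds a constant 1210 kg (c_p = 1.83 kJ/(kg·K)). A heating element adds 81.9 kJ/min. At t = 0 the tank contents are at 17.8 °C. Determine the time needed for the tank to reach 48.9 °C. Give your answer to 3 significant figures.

1070 min

First-law balance (no shaft work): M c_p dT/dt = ṁ c_p (T_in − T) + 81.9.
τ = M/ṁ = 596.06 min; T_ss = T_in + Q̇/(ṁ c_p) = 55.146 °C.
T(t) = T_ss + (T₀ − T_ss) e^(−t/τ). Set T = 48.9:
e^(−t/τ) = (48.9 − 55.146)/(17.8 − 55.146) = 0.16725
t = −596.06 · ln(0.16725) = 1065.9 min.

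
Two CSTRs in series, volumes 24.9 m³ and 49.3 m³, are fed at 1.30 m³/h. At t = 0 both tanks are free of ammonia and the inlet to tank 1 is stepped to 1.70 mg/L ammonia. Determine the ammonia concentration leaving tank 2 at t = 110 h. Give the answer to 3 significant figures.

Each tank obeys Vᵢ dCᵢ/dt = Q(Cᵢ₋₁ − Cᵢ), so τᵢ = Vᵢ/Q.
τ₁ = 24.9/1.30 = 19.154 h; τ₂ = 49.3/1.30 = 37.923 h.
Solving the cascade with C₁(0)=C₂(0)=0 gives C₂(t) = C_in[1 − (τ₁ e^(−t/τ₁) − τ₂ e^(−t/τ₂))/(τ₁ − τ₂)].
At t = 110: e^(−t/τ₁) = 0.0032052, e^(−t/τ₂) = 0.054990.
C₂ = 1.70·[1 − (19.154·0.0032052 − 37.923·0.054990)/(-18.769)] = 1.70·0.89216 = 1.5167 mg/L.

1.52 mg/L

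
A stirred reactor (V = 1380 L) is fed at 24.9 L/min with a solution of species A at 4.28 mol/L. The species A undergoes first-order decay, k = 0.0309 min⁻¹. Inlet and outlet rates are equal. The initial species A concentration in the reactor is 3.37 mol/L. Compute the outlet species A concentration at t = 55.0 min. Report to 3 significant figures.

V dC/dt = Q(C_in − C) − k V C.
dC/dt = (Q/V) C_in − (Q/V + k) C; effective rate a = Q/V + k = 0.018043 + 0.0309 = 0.048943 min⁻¹.
C_ss = Q C_in/(Q + kV) = 1.5779 mol/L; C(t) = C_ss + (C₀ − C_ss) e^(−a t).
C(55.0) = 1.5779 + (1.7921)·e^(−0.048943·55.0) = 1.5779 + (1.7921)·0.067753 = 1.6993 mol/L.

1.70 mol/L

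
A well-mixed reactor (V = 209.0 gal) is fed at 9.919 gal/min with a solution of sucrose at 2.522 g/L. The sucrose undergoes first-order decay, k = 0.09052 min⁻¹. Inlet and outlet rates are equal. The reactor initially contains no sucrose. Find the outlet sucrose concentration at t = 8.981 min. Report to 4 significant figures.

0.6162 g/L

Species balance: V dC/dt = Q C_in − Q C − k V C.
This is linear with rate a = Q/V + k = 0.137979 min⁻¹.
C_ss = Q C_in/(Q + kV) = 0.867466 g/L; C(t) = C_ss + (C₀ − C_ss) e^(−a t).
C(8.981) = 0.867466 + (-0.867466)·e^(−0.137979·8.981) = 0.867466 + (-0.867466)·0.289618 = 0.616232 g/L.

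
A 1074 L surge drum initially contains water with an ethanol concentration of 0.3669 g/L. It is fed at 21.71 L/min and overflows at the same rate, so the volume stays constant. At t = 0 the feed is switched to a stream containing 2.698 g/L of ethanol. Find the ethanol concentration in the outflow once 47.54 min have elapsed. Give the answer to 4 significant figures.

Unsteady species balance (constant V, well mixed): V dC/dt = Q(C_in − C).
Time constant τ = V/Q = 1074/21.71 = 49.4703 min.
This is linear first-order; C(t) = C_in + (C₀ − C_in) e^(−t/τ).
C(47.54) = 2.698 + (0.3669 − 2.698)·e^(−47.54/49.4703) = 2.698 + (-2.33110)·0.382518 = 1.80631 g/L.

1.806 g/L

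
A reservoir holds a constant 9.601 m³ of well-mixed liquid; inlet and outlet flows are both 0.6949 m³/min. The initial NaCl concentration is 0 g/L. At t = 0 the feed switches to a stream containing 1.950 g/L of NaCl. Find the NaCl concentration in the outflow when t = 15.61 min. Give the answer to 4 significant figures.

1.320 g/L

Transient balance on the dissolved component: V dC/dt = Q(C_in − C).
Time constant τ = V/Q = 9.601/0.6949 = 13.8164 min.
Solution: C(t) = C_in + (C₀ − C_in) e^(−t/τ).
C(15.61) = 1.950 + (0 − 1.950)·e^(−15.61/13.8164) = 1.950 + (-1.95000)·0.323092 = 1.31997 g/L.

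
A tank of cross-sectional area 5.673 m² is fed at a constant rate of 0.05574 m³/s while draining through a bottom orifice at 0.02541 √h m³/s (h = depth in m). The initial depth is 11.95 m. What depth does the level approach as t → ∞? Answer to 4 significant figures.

Unsteady balance on liquid volume: A dh/dt = Q_in − 0.02541 √h. At steady state dh/dt = 0:
Q_in = 0.02541 √h_ss ⇒ √h_ss = 0.05574/0.02541 = 2.19362.
h_ss = 2.19362² = 4.81199 m. (Since h₀ = 11.95 m > h_ss, the level will fall toward this value.)

4.812 m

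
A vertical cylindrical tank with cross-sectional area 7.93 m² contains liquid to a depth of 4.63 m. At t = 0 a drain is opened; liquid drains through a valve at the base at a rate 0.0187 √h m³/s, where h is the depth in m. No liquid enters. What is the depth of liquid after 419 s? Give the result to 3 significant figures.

2.75 m

Accumulation of liquid (constant cross-section A): A dh/dt = −0.0187 √h.
∫ h^(−1/2) dh = −(0.0187/A) ∫ dt, giving 2√h = 2√h₀ − (0.0187/A) t.
√h = √4.63 − 0.0187·419/(2·7.93) = 2.1517 − 0.49403 = 1.6577.
h = 1.6577² = 2.7480 m.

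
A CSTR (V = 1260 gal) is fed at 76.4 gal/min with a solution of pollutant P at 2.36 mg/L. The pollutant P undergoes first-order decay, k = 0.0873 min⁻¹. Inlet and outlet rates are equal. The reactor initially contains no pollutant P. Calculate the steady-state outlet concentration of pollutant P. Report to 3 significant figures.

0.967 mg/L

V dC/dt = Q(C_in − C) − k V C.
Steady state (dC/dt = 0): C_ss = Q C_in/(Q + kV) = C_in/(1 + kV/Q).
C_ss = 76.4·2.36/(76.4 + 0.0873·1260) = 180.30/186.40 = 0.96731 mg/L.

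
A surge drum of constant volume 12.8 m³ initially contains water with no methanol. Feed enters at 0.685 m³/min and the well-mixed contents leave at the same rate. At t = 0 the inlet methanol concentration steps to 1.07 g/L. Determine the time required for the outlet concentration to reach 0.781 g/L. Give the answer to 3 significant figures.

24.5 min

Species balance: V dC/dt = Q(C_in − C) ⇒ τ = V/Q = 18.686 min.
C(t) = C_in + (C₀ − C_in) e^(−t/τ). Set C = 0.781 and solve for t:
e^(−t/τ) = (C − C_in)/(C₀ − C_in) = (0.781 − 1.07)/(0 − 1.07) = 0.27009
t = −τ ln(…) = 18.686 × 1.3090 = 24.460 min.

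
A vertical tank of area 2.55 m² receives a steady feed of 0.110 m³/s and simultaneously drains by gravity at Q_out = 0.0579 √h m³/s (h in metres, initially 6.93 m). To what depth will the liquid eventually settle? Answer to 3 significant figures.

3.61 m

Level balance: A dh/dt = 0.110 − 0.0579 √h. Setting dh/dt = 0:
Q_in = 0.0579 √h_ss ⇒ √h_ss = 0.110/0.0579 = 1.8998.
h_ss = 1.8998² = 3.6093 m. (Since h₀ = 6.93 m > h_ss, the level will fall toward this value.)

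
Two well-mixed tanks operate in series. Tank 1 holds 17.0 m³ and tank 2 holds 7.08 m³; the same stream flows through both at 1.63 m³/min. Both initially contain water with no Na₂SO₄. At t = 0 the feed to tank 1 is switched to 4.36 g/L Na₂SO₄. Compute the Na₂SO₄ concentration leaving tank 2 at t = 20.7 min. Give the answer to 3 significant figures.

Time constants: τᵢ = Vᵢ/Q for each well-mixed tank.
τ₁ = 17.0/1.63 = 10.429 min; τ₂ = 7.08/1.63 = 4.3436 min.
Tank 1: C₁ = C_in(1 − e^(−t/τ₁)). Tank 2 (τ₁ ≠ τ₂): C₂ = C_in[1 − (τ₁ e^(−t/τ₁) − τ₂ e^(−t/τ₂))/(τ₁ − τ₂)].
At t = 20.7: e^(−t/τ₁) = 0.13741, e^(−t/τ₂) = 0.0085171.
C₂ = 4.36·[1 − (10.429·0.13741 − 4.3436·0.0085171)/(6.0859)] = 4.36·0.77059 = 3.3598 g/L.

3.36 g/L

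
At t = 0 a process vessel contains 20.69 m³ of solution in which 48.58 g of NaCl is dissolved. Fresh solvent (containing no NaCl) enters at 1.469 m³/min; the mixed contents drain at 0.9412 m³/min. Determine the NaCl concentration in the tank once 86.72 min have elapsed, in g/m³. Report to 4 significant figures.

0.09123 g/m³

Total volume: dV/dt = Q_in − Q_out = 0.527800 m³/min, so V(t) = 20.69 + 0.527800 t and V(86.72) = 66.4608 m³.
Solute balance: dm/dt = 0 − Q_out C = −Q_out m/V(t).
Separate: dm/m = −Q_out dt/V(t) ⇒ ln(m/m₀) = −(Q_out/(Q_in−Q_out)) ln(V/V₀).
m = m₀ (V₀/V)^(Q_out/(Q_in−Q_out)) = 48.58 × (20.69/66.4608)^(1.78325) = 6.06313 g.
C = m/V = 6.06313/66.4608 = 0.0912286 g/m³.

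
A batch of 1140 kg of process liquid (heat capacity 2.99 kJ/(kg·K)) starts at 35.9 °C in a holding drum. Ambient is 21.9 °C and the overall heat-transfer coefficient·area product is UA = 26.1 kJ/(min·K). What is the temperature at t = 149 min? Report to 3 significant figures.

26.4 °C

M c_p dT/dt = −UA(T − T_amb).
dT/dt = (T_ss − T)/τ with T_ss = T_amb = 21.900 °C, τ = M c_p/UA = 1140·2.99/26.1 = 130.60 min.
Solution: T(t) = T_ss + (T₀ − T_ss) e^(−t/τ).
T(149) = 21.900 + (14.000)·0.31953 = 26.373 °C.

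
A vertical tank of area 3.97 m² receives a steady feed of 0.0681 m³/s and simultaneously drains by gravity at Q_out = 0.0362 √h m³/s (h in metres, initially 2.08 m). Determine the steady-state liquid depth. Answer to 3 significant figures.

3.54 m

Level balance: A dh/dt = 0.0681 − 0.0362 √h. Setting dh/dt = 0:
Q_in = 0.0362 √h_ss ⇒ √h_ss = 0.0681/0.0362 = 1.8812.
h_ss = 1.8812² = 3.5390 m. (Since h₀ = 2.08 m < h_ss, the level will rise toward this value.)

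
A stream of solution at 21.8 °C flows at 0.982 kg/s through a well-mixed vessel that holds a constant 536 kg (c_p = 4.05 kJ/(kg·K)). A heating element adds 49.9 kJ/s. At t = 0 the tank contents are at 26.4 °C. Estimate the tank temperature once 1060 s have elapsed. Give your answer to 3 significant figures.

33.2 °C

First-law balance (no shaft work): M c_p dT/dt = ṁ c_p (T_in − T) + 49.9.
τ = M/ṁ = 545.82 s; T_ss = T_in + Q̇/(ṁ c_p) = 21.8 + 49.9/(0.982·4.05) = 34.347 °C.
Solution: T(t) = T_ss + (T₀ − T_ss) e^(−t/τ).
T(1060) = 34.347 + (-7.9468)·e^(−1060/545.82) = 34.347 + (-7.9468)·0.14341 = 33.207 °C.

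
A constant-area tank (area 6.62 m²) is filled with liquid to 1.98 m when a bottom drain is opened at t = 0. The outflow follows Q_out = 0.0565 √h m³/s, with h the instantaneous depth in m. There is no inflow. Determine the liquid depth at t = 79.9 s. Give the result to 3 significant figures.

A dh/dt = −Q_out = −0.0565 √h.
∫ h^(−1/2) dh = −(0.0565/A) ∫ dt, giving 2√h = 2√h₀ − (0.0565/A) t.
√h = √1.98 − 0.0565·79.9/(2·6.62) = 1.4071 − 0.34096 = 1.0662.
h = 1.0662² = 1.1367 m.

1.14 m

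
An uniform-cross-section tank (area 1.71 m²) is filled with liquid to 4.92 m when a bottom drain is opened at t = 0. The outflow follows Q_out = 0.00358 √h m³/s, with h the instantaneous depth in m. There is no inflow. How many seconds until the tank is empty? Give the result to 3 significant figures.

Mass balance (ρ constant): A dh/dt = −0.00358 √h.
∫ h^(−1/2) dh = −(0.00358/A) ∫ dt, giving 2√h = 2√h₀ − (0.00358/A) t.
Tank is empty when √h = 0: t_empty = 2A√h₀/0.00358.
t_empty = 2·1.71·√4.92/0.00358 = 3.4200·2.2181/0.00358 = 2119.0 s.

2120 s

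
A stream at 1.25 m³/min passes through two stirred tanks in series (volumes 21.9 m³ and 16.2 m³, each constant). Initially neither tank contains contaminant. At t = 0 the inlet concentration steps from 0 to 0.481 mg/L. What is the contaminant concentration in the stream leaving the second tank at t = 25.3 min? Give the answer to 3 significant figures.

Time constants: τᵢ = Vᵢ/Q for each well-mixed tank.
τ₁ = 21.9/1.25 = 17.520 min; τ₂ = 16.2/1.25 = 12.960 min.
Tank 1: C₁ = C_in(1 − e^(−t/τ₁)). Tank 2 (τ₁ ≠ τ₂): C₂ = C_in[1 − (τ₁ e^(−t/τ₁) − τ₂ e^(−t/τ₂))/(τ₁ − τ₂)].
At t = 25.3: e^(−t/τ₁) = 0.23597, e^(−t/τ₂) = 0.14197.
C₂ = 0.481·[1 − (17.520·0.23597 − 12.960·0.14197)/(4.5600)] = 0.481·0.49688 = 0.23900 mg/L.

0.239 mg/L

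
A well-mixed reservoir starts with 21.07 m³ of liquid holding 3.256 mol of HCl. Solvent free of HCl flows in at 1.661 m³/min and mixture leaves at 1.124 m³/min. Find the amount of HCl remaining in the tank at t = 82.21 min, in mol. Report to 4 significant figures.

Let m(t) be the amount of HCl. Volume: V(t) = V₀ + (Q_in − Q_out) t = 21.07 + 0.537000 t; V(82.21) = 65.2168 m³.
Species balance (pure solvent in): dm/dt = −Q_out · m/V(t).
dm/m = −Q_out dt/(V₀ + 0.537000 t); integrating gives ln(m/m₀) = −(Q_out/(Q_in−Q_out)) ln(V/V₀).
m = m₀ (V₀/V)^(Q_out/(Q_in−Q_out)) = 3.256 × (21.07/65.2168)^(2.09311) = 0.305919 mol.

0.3059 mol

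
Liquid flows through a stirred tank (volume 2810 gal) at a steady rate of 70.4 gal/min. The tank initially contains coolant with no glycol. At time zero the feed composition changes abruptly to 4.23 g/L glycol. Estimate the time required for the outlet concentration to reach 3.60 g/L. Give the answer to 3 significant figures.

Mass balance on the solute (V constant): V dC/dt = Q(C_in − C), so τ = V/Q = 39.915 min.
C(t) = C_in + (C₀ − C_in) e^(−t/τ). Set C = 3.60 and solve for t:
e^(−t/τ) = (C − C_in)/(C₀ − C_in) = (3.60 − 4.23)/(0 − 4.23) = 0.14894
t = −τ ln(…) = 39.915 × 1.9042 = 76.007 min.

76.0 min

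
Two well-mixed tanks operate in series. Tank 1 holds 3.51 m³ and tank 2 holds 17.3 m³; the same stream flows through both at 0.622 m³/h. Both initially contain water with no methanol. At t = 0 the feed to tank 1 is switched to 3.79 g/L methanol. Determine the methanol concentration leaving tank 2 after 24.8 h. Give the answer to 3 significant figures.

Time constants: τᵢ = Vᵢ/Q for each well-mixed tank.
τ₁ = 3.51/0.622 = 5.6431 h; τ₂ = 17.3/0.622 = 27.814 h.
Tank 1: C₁ = C_in(1 − e^(−t/τ₁)). Tank 2 (τ₁ ≠ τ₂): C₂ = C_in[1 − (τ₁ e^(−t/τ₁) − τ₂ e^(−t/τ₂))/(τ₁ − τ₂)].
At t = 24.8: e^(−t/τ₁) = 0.012342, e^(−t/τ₂) = 0.40998.
C₂ = 3.79·[1 − (5.6431·0.012342 − 27.814·0.40998)/(-22.170)] = 3.79·0.48881 = 1.8526 g/L.

1.85 g/L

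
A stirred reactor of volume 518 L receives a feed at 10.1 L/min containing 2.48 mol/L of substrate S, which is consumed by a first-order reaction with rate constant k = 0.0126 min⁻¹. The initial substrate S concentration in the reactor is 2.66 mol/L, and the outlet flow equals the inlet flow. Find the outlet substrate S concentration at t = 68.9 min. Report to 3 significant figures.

V dC/dt = Q(C_in − C) − k V C.
dC/dt = (Q/V) C_in − (Q/V + k) C; effective rate a = Q/V + k = 0.019498 + 0.0126 = 0.032098 min⁻¹.
C_ss = Q C_in/(Q + kV) = 1.5065 mol/L; C(t) = C_ss + (C₀ − C_ss) e^(−a t).
C(68.9) = 1.5065 + (1.1535)·e^(−0.032098·68.9) = 1.5065 + (1.1535)·0.10953 = 1.6328 mol/L.

1.63 mol/L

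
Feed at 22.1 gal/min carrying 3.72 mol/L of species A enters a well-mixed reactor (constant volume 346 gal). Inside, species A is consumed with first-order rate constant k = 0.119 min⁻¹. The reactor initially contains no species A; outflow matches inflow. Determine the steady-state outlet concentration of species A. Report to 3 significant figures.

V dC/dt = Q(C_in − C) − k V C.
Steady state (dC/dt = 0): C_ss = Q C_in/(Q + kV) = C_in/(1 + kV/Q).
C_ss = 22.1·3.72/(22.1 + 0.119·346) = 82.212/63.274 = 1.2993 mol/L.

1.30 mol/L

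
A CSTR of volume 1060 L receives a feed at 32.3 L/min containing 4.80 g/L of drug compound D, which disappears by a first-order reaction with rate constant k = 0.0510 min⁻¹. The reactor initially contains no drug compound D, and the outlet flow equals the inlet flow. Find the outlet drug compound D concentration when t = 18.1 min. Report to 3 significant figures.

1.38 g/L

Accumulation = in − out − consumed: V dC/dt = Q C_in − Q C − k V C.
dC/dt = (Q/V) C_in − (Q/V + k) C; effective rate a = Q/V + k = 0.030472 + 0.0510 = 0.081472 min⁻¹.
C_ss = Q C_in/(Q + kV) = 1.7953 g/L; C(t) = C_ss + (C₀ − C_ss) e^(−a t).
C(18.1) = 1.7953 + (-1.7953)·e^(−0.081472·18.1) = 1.7953 + (-1.7953)·0.22886 = 1.3844 g/L.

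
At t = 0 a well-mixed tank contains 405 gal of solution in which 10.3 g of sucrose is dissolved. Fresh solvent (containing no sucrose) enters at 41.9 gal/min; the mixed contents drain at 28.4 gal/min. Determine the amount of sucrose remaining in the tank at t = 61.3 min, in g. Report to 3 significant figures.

Total volume: dV/dt = Q_in − Q_out = 13.500 gal/min, so V(t) = 405 + 13.500 t and V(61.3) = 1232.5 gal.
Solute balance: dm/dt = 0 − Q_out C = −Q_out m/V(t).
dm/m = −Q_out dt/(V₀ + 13.500 t); integrating gives ln(m/m₀) = −(Q_out/(Q_in−Q_out)) ln(V/V₀).
m = m₀ (V₀/V)^(Q_out/(Q_in−Q_out)) = 10.3 × (405/1232.5)^(2.1037) = 0.99086 g.

0.991 g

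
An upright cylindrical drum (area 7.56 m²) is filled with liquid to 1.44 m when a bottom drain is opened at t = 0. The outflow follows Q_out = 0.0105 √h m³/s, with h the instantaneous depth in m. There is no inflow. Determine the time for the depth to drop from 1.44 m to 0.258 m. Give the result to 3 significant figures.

With no inflow, A dh/dt = −0.0105 √h.
Separate and integrate: 2(√h − √h₀) = −(0.0105/A) t.
t = 2A(√h₀ − √h)/0.0105 = 2·7.56·(√1.44 − √0.258)/0.0105
  = 15.120 × (1.2000 − 0.50794) / 0.0105 = 996.57 s.

997 s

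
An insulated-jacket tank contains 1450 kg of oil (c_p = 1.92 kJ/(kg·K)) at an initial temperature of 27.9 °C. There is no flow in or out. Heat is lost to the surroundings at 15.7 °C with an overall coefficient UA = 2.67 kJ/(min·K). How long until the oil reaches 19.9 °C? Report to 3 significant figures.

1110 min

Lumped-capacitance energy balance: M c_p dT/dt = UA(T_amb − T).
τ = M c_p/UA = 1042.7 min; T_ss = T_amb = 15.700 °C.
T(t) = T_ss + (T₀ − T_ss)e^(−t/τ); set T = 19.9:
t = −τ ln[(T − T_ss)/(T₀ − T_ss)] = −1042.7 · ln(0.34426) = 1111.9 min.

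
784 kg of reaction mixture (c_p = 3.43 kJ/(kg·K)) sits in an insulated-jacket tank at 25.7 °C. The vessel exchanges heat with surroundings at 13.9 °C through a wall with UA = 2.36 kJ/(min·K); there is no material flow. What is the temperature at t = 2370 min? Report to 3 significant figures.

Lumped-capacitance energy balance: M c_p dT/dt = UA(T_amb − T).
dT/dt = (T_ss − T)/τ with T_ss = T_amb = 13.900 °C, τ = M c_p/UA = 784·3.43/2.36 = 1139.5 min.
T approaches T_ss exponentially: T(t) = T_ss + (T₀ − T_ss) e^(−t/τ).
T(2370) = 13.900 + (11.800)·0.12494 = 15.374 °C.

15.4 °C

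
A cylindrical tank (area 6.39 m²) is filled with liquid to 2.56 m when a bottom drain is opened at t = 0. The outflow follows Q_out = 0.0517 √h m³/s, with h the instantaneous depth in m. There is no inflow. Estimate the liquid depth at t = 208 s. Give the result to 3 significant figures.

0.575 m

A dh/dt = −Q_out = −0.0517 √h.
∫ h^(−1/2) dh = −(0.0517/A) ∫ dt, giving 2√h = 2√h₀ − (0.0517/A) t.
√h = √2.56 − 0.0517·208/(2·6.39) = 1.6000 − 0.84144 = 0.75856.
h = 0.75856² = 0.57541 m.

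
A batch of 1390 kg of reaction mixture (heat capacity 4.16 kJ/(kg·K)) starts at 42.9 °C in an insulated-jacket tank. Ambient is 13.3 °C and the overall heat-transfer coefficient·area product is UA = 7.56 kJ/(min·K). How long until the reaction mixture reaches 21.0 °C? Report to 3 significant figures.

1030 min

Lumped-capacitance energy balance: M c_p dT/dt = UA(T_amb − T).
τ = M c_p/UA = 764.87 min; T_ss = T_amb = 13.300 °C.
T(t) = T_ss + (T₀ − T_ss)e^(−t/τ); set T = 21.0:
t = −τ ln[(T − T_ss)/(T₀ − T_ss)] = −764.87 · ln(0.26014) = 1029.9 min.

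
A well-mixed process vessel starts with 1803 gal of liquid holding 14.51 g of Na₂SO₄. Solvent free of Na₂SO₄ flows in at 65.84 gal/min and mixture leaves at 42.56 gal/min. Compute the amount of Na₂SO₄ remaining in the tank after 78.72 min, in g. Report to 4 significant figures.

Let m(t) be the amount of Na₂SO₄. Volume: V(t) = V₀ + (Q_in − Q_out) t = 1803 + 23.2800 t; V(78.72) = 3635.60 gal.
No Na₂SO₄ enters, so dm/dt = −Q_out · (m/V).
Separate: dm/m = −Q_out dt/V(t) ⇒ ln(m/m₀) = −(Q_out/(Q_in−Q_out)) ln(V/V₀).
m = m₀ (V₀/V)^(Q_out/(Q_in−Q_out)) = 14.51 × (1803/3635.60)^(1.82818) = 4.02568 g.

4.026 g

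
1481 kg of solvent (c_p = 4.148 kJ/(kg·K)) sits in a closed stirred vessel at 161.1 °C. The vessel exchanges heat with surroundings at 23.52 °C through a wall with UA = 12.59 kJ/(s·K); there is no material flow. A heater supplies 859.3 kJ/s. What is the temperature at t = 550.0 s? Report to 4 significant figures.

M c_p dT/dt = −UA(T − T_amb) + Q̇.
dT/dt = (T_ss − T)/τ with T_ss = T_amb + Q̇/UA = 23.52 + 859.3/12.59 = 91.7726 °C, τ = M c_p/UA = 1481·4.148/12.59 = 487.942 s.
This is linear first-order; T(t) = T_ss + (T₀ − T_ss) e^(−t/τ).
T(550.0) = 91.7726 + (69.3274)·0.323944 = 114.231 °C.

114.2 °C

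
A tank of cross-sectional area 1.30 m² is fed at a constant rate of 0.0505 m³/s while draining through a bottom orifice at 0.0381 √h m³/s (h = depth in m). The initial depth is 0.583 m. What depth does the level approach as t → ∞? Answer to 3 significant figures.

1.76 m

Volume balance on the tank: A dh/dt = Q_in − 0.0381 √h. At steady state dh/dt = 0:
Q_in = 0.0381 √h_ss ⇒ √h_ss = 0.0505/0.0381 = 1.3255.
h_ss = 1.3255² = 1.7568 m. (Since h₀ = 0.583 m < h_ss, the level will rise toward this value.)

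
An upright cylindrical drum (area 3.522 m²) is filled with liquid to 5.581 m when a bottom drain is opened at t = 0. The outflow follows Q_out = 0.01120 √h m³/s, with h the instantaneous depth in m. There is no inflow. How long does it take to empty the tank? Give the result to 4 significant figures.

1486 s

A dh/dt = −Q_out = −0.01120 √h.
∫ h^(−1/2) dh = −(0.01120/A) ∫ dt, giving 2√h = 2√h₀ − (0.01120/A) t.
Set h = 0: 2√h₀ = (0.01120/A) t_empty ⇒ t_empty = 2A√h₀/0.01120.
t_empty = 2·3.522·√5.581/0.01120 = 7.04400·2.36241/0.01120 = 1485.79 s.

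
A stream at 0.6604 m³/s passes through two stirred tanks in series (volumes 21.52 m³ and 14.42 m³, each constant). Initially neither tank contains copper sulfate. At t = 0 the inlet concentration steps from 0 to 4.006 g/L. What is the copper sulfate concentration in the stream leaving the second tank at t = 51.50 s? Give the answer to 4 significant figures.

2.275 g/L

Each tank obeys Vᵢ dCᵢ/dt = Q(Cᵢ₋₁ − Cᵢ), so τᵢ = Vᵢ/Q.
τ₁ = 21.52/0.6604 = 32.5863 s; τ₂ = 14.42/0.6604 = 21.8353 s.
Tank 1: C₁ = C_in(1 − e^(−t/τ₁)). Tank 2 (τ₁ ≠ τ₂): C₂ = C_in[1 − (τ₁ e^(−t/τ₁) − τ₂ e^(−t/τ₂))/(τ₁ − τ₂)].
At t = 51.50: e^(−t/τ₁) = 0.205889, e^(−t/τ₂) = 0.0945552.
C₂ = 4.006·[1 − (32.5863·0.205889 − 21.8353·0.0945552)/(10.7511)] = 4.006·0.567994 = 2.27538 g/L.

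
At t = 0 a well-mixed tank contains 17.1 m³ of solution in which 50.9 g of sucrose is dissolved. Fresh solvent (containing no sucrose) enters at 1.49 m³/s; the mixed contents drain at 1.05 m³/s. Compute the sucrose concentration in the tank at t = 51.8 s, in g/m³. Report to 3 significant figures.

Let m(t) be the amount of sucrose. Volume: V(t) = V₀ + (Q_in − Q_out) t = 17.1 + 0.44000 t; V(51.8) = 39.892 m³.
Species balance (pure solvent in): dm/dt = −Q_out · m/V(t).
dm/m = −Q_out dt/(V₀ + 0.44000 t); integrating gives ln(m/m₀) = −(Q_out/(Q_in−Q_out)) ln(V/V₀).
m = m₀ (V₀/V)^(Q_out/(Q_in−Q_out)) = 50.9 × (17.1/39.892)^(2.3864) = 6.7422 g.
C = m/V = 6.7422/39.892 = 0.16901 g/m³.

0.169 g/m³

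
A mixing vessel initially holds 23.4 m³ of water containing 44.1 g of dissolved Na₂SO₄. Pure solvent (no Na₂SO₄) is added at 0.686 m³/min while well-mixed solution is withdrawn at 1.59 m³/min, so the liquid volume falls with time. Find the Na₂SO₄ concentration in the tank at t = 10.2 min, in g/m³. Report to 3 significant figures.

1.29 g/m³

Let m(t) be the amount of Na₂SO₄. Volume: V(t) = V₀ + (Q_in − Q_out) t = 23.4 − 0.90400 t; V(10.2) = 14.179 m³.
Species balance (pure solvent in): dm/dt = −Q_out · m/V(t).
dm/m = −Q_out dt/(V₀ − 0.90400 t); integrating gives ln(m/m₀) = −(Q_out/(Q_in−Q_out)) ln(V/V₀).
m = m₀ (V₀/V)^(Q_out/(Q_in−Q_out)) = 44.1 × (23.4/14.179)^(-1.7588) = 18.272 g.
C = m/V = 18.272/14.179 = 1.2886 g/m³.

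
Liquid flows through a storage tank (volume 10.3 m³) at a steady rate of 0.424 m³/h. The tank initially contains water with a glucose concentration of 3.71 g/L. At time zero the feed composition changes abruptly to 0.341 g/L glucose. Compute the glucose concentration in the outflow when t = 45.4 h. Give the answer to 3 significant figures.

0.861 g/L

Unsteady species balance (constant V, well mixed): V dC/dt = Q(C_in − C).
Time constant τ = V/Q = 10.3/0.424 = 24.292 h.
Solution: C(t) = C_in + (C₀ − C_in) e^(−t/τ).
C(45.4) = 0.341 + (3.71 − 0.341)·e^(−45.4/24.292) = 0.341 + (3.3690)·0.15429 = 0.86082 g/L.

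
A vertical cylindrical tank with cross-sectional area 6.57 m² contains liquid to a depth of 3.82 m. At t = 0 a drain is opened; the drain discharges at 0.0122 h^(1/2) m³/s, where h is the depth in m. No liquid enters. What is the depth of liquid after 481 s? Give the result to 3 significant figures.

2.27 m

With no inflow, A dh/dt = −0.0122 √h.
This is separable: 2 d(√h)/dt = −0.0122/A, so √h = √h₀ − (0.0122/(2A)) t.
√h = √3.82 − 0.0122·481/(2·6.57) = 1.9545 − 0.44659 = 1.5079.
h = 1.5079² = 2.2737 m.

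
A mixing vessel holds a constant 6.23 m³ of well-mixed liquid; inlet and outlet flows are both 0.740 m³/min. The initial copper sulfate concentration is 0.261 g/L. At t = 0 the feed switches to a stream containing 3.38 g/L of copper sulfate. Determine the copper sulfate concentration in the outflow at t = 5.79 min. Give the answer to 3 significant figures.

1.81 g/L

Species balance on the tank: V dC/dt = Q(C_in − C).
Rewrite as dC/dt + C/τ = C_in/τ, τ = V/Q = 8.4189 min.
Solution: C(t) = C_in + (C₀ − C_in) e^(−t/τ).
C(5.79) = 3.38 + (0.261 − 3.38)·e^(−5.79/8.4189) = 3.38 + (-3.1190)·0.50271 = 1.8120 g/L.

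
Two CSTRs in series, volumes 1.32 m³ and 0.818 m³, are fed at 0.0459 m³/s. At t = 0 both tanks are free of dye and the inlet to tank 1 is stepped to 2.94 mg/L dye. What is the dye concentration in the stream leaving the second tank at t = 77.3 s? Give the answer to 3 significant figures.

2.48 mg/L

Species balance on tank i: dCᵢ/dt = (Cᵢ₋₁ − Cᵢ)/τᵢ with τᵢ = Vᵢ/Q.
τ₁ = 1.32/0.0459 = 28.758 s; τ₂ = 0.818/0.0459 = 17.821 s.
Solving the cascade with C₁(0)=C₂(0)=0 gives C₂(t) = C_in[1 − (τ₁ e^(−t/τ₁) − τ₂ e^(−t/τ₂))/(τ₁ − τ₂)].
At t = 77.3: e^(−t/τ₁) = 0.068021, e^(−t/τ₂) = 0.013069.
C₂ = 2.94·[1 − (28.758·0.068021 − 17.821·0.013069)/(10.937)] = 2.94·0.84243 = 2.4768 mg/L.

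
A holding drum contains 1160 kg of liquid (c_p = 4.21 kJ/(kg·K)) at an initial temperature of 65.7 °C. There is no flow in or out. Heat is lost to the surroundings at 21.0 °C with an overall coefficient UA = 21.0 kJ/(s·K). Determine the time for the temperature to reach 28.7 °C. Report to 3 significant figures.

Lumped-capacitance energy balance: M c_p dT/dt = UA(T_amb − T).
τ = M c_p/UA = 232.55 s; T_ss = T_amb = 21.000 °C.
T(t) = T_ss + (T₀ − T_ss)e^(−t/τ); set T = 28.7:
t = −τ ln[(T − T_ss)/(T₀ − T_ss)] = −232.55 · ln(0.17226) = 409.00 s.

409 s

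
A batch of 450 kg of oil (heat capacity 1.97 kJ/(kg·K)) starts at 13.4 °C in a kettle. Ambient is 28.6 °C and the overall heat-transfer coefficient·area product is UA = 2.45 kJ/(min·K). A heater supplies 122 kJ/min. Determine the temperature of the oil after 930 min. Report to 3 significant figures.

73.4 °C

Heat balance on the well-mixed liquid: M c_p dT/dt = −UA(T − T_amb) + Q̇.
dT/dt = (T_ss − T)/τ with T_ss = T_amb + Q̇/UA = 28.6 + 122/2.45 = 78.396 °C, τ = M c_p/UA = 450·1.97/2.45 = 361.84 min.
Solution: T(t) = T_ss + (T₀ − T_ss) e^(−t/τ).
T(930) = 78.396 + (-64.996)·0.076519 = 73.423 °C.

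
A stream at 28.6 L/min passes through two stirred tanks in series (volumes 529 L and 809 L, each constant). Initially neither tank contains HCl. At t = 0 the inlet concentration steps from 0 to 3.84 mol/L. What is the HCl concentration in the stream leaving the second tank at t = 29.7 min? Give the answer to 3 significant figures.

1.41 mol/L

Time constants: τᵢ = Vᵢ/Q for each well-mixed tank.
τ₁ = 529/28.6 = 18.497 min; τ₂ = 809/28.6 = 28.287 min.
Solving the cascade with C₁(0)=C₂(0)=0 gives C₂(t) = C_in[1 − (τ₁ e^(−t/τ₁) − τ₂ e^(−t/τ₂))/(τ₁ − τ₂)].
At t = 29.7: e^(−t/τ₁) = 0.20075, e^(−t/τ₂) = 0.34995.
C₂ = 3.84·[1 − (18.497·0.20075 − 28.287·0.34995)/(-9.7902)] = 3.84·0.36816 = 1.4137 mol/L.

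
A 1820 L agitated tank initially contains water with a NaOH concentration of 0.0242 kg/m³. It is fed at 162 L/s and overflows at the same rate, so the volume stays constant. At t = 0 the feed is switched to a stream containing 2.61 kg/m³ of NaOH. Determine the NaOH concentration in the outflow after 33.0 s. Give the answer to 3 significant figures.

Transient balance on the dissolved component: V dC/dt = Q(C_in − C).
Time constant τ = V/Q = 1820/162 = 11.235 s.
Solution: C(t) = C_in + (C₀ − C_in) e^(−t/τ).
C(33.0) = 2.61 + (0.0242 − 2.61)·e^(−33.0/11.235) = 2.61 + (-2.5858)·0.053005 = 2.4729 kg/m³.

2.47 kg/m³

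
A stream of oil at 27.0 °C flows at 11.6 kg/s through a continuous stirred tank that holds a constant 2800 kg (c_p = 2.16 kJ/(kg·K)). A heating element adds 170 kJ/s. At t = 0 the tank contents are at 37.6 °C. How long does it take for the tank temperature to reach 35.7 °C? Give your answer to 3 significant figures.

Heat balance on the well-mixed liquid: M c_p dT/dt = ṁ c_p (T_in − T) + 170.
τ = M/ṁ = 241.38 s; T_ss = T_in + Q̇/(ṁ c_p) = 33.785 °C.
T(t) = T_ss + (T₀ − T_ss) e^(−t/τ). Set T = 35.7:
e^(−t/τ) = (35.7 − 33.785)/(37.6 − 33.785) = 0.50199
t = −241.38 · ln(0.50199) = 166.35 s.

166 s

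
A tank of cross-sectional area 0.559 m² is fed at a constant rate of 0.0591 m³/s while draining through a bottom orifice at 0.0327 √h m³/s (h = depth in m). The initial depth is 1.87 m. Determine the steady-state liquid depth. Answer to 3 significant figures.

3.27 m

Level balance: A dh/dt = 0.0591 − 0.0327 √h. Setting dh/dt = 0:
Q_in = 0.0327 √h_ss ⇒ √h_ss = 0.0591/0.0327 = 1.8073.
h_ss = 1.8073² = 3.2665 m. (Since h₀ = 1.87 m < h_ss, the level will rise toward this value.)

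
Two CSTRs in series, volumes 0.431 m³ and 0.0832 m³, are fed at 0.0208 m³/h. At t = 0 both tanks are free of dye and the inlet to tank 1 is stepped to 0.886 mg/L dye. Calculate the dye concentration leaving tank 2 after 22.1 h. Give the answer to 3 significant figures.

Time constants: τᵢ = Vᵢ/Q for each well-mixed tank.
τ₁ = 0.431/0.0208 = 20.721 h; τ₂ = 0.0832/0.0208 = 4.0000 h.
Solving the cascade with C₁(0)=C₂(0)=0 gives C₂(t) = C_in[1 − (τ₁ e^(−t/τ₁) − τ₂ e^(−t/τ₂))/(τ₁ − τ₂)].
At t = 22.1: e^(−t/τ₁) = 0.34420, e^(−t/τ₂) = 0.0039859.
C₂ = 0.886·[1 − (20.721·0.34420 − 4.0000·0.0039859)/(16.721)] = 0.886·0.57442 = 0.50894 mg/L.

0.509 mg/L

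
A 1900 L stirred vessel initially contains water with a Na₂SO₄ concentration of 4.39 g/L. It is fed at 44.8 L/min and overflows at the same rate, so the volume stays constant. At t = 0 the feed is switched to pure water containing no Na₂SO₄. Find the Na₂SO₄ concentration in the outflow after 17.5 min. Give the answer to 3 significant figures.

2.91 g/L

Unsteady species balance (constant V, well mixed): V dC/dt = Q(C_in − C).
So dC/dt = (C_in − C)/τ with τ = V/Q = 1900/44.8 = 42.411 min.
This is linear first-order; C(t) = C_in + (C₀ − C_in) e^(−t/τ).
C(17.5) = 0 + (4.39 − 0)·e^(−17.5/42.411) = 0 + (4.3900)·0.66191 = 2.9058 g/L.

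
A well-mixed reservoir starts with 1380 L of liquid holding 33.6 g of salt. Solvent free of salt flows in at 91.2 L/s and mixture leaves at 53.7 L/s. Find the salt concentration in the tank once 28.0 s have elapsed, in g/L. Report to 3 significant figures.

Total volume: dV/dt = Q_in − Q_out = 37.500 L/s, so V(t) = 1380 + 37.500 t and V(28.0) = 2430.0 L.
Solute balance: dm/dt = 0 − Q_out C = −Q_out m/V(t).
Separate: dm/m = −Q_out dt/V(t) ⇒ ln(m/m₀) = −(Q_out/(Q_in−Q_out)) ln(V/V₀).
m = m₀ (V₀/V)^(Q_out/(Q_in−Q_out)) = 33.6 × (1380/2430.0)^(1.4320) = 14.944 g.
C = m/V = 14.944/2430.0 = 0.0061497 g/L.

0.00615 g/L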